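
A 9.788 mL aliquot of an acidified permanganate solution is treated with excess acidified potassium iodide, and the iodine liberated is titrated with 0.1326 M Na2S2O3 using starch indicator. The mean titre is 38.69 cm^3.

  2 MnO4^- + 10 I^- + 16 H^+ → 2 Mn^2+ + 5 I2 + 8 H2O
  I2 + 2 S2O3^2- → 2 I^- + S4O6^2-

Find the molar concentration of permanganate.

0.1048 M

n(S2O3^2-) = 0.03869 × 0.1326 = 5.130 × 10^-3 mol
n(I2) = n(S2O3^2-)/2 = 2.565 × 10^-3 mol
From the 2:5 ratio, n(MnO4^-) in the aliquot = 2/5 × 2.565 × 10^-3 = 1.026 × 10^-3 mol
[MnO4^-] = 1.026 × 10^-3 / 0.009788 = 0.1048 mol/L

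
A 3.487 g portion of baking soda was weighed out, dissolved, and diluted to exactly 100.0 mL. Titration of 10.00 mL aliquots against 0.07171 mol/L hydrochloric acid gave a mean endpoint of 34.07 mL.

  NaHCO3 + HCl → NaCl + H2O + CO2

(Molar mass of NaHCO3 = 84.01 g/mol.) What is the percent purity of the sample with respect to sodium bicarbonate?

n(HCl) per titration = 0.03407 × 0.07171 = 2.443 × 10^-3 mol
n(NaHCO3) in each aliquot = 2.443 × 10^-3 mol (1:1 ratio)
n(NaHCO3) in the whole flask = 2.443 × 10^-3 × 100.0/10.00 = 0.02443 mol
mass of NaHCO3 = 0.02443 × 84.01 = 2.052 g
% NaHCO3 = 2.052 / 3.487 × 100 = 58.86 %

58.86 %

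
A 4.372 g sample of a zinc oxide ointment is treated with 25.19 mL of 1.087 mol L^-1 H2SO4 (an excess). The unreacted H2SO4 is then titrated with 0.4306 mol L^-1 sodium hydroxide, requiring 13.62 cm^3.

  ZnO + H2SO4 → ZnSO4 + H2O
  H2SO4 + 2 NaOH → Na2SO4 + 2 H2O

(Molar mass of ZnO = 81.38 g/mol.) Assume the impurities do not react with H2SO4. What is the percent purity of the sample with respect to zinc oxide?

45.51 %

n(H2SO4) added = 0.02519 × 1.087 = 0.02738 mol
n(NaOH) used in back-titration = 0.01362 × 0.4306 = 5.865 × 10^-3 mol
From the 1:2 ratio, n(H2SO4) left over = 1/2 × 5.865 × 10^-3 = 2.932 × 10^-3 mol
n(H2SO4) consumed by analyte = 0.02738 − 2.932 × 10^-3 = 0.02445 mol
n(ZnO) = 0.02445 mol (1:1 ratio)
mass of ZnO = 0.02445 × 81.38 = 1.990 g
% ZnO = 1.990 / 4.372 × 100 = 45.51 %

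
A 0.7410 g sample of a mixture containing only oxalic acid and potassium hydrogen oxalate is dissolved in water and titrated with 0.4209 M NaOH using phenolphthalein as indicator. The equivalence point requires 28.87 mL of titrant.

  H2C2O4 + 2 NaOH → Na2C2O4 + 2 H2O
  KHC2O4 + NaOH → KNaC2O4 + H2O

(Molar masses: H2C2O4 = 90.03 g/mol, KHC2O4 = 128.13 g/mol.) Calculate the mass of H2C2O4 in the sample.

n(NaOH) = 0.02887 × 0.4209 = 0.01215 mol
Let x = n(H2C2O4), y = n(KHC2O4).
Titrant: 2x + 1y = 0.01215;  mass: 90.03x + 128.13y = 0.7410
Solving, x = 4.909 × 10^-3 mol, y = 2.334 × 10^-3 mol
mass of H2C2O4 = 4.909 × 10^-3 × 90.03 = 0.4419 g

0.4419 g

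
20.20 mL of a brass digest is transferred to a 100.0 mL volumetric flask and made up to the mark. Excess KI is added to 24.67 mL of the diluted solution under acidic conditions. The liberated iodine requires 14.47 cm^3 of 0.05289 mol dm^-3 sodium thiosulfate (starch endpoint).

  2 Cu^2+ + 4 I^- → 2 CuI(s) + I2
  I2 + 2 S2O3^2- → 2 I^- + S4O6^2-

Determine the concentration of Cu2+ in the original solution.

n(S2O3^2-) = 0.01447 × 0.05289 = 7.653 × 10^-4 mol
n(I2) = n(S2O3^2-)/2 = 3.827 × 10^-4 mol
From the 2:1 ratio, n(Cu2+) in the aliquot = 2/1 × 3.827 × 10^-4 = 7.653 × 10^-4 mol
[Cu2+]_dilute = 7.653 × 10^-4 / 0.02467 = 0.03102 mol/L
[Cu2+]_original = 0.03102 × 100.0/20.20 = 0.1536 mol/L

0.1536 mol/L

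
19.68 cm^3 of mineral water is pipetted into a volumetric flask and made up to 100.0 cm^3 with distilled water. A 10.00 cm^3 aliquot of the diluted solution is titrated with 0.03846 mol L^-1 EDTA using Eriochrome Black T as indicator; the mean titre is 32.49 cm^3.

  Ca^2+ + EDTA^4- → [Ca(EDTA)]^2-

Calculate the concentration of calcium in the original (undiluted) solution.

0.6349 mol/L

n(EDTA) = 0.03249 × 0.03846 = 1.250 × 10^-3 mol
n(Ca2+) in the aliquot = 1.250 × 10^-3 mol (1:1 ratio)
[Ca2+]_dilute = 1.250 × 10^-3 / 0.01000 = 0.1250 mol/L
Dilution factor = 100.0 / 19.68 = 5.081
[Ca2+]_stock = 0.1250 × 5.081 = 0.6349 mol/L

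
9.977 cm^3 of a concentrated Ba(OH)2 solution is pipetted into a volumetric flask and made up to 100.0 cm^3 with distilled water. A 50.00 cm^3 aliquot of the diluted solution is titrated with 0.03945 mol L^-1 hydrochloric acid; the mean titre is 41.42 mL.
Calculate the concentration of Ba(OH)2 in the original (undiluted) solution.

Ba(OH)2 + 2 HCl → BaCl2 + 2 H2O
n(HCl) = 0.04142 × 0.03945 = 1.634 × 10^-3 mol
From the 1:2 ratio, n(Ba(OH)2) in the aliquot = 1/2 × 1.634 × 10^-3 = 8.170 × 10^-4 mol
[Ba(OH)2]_dilute = 8.170 × 10^-4 / 0.05000 = 0.01634 mol/L
Dilution factor = 100.0 / 9.977 = 10.02
[Ba(OH)2]_stock = 0.01634 × 10.02 = 0.1638 mol/L

0.1638 mol/L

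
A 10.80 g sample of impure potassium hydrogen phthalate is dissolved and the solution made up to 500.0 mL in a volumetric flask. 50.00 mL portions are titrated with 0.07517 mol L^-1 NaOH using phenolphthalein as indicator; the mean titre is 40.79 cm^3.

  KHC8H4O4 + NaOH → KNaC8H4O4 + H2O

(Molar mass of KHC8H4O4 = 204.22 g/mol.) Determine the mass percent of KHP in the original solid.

n(NaOH) per titration = 0.04079 × 0.07517 = 3.066 × 10^-3 mol
n(KHC8H4O4) in each aliquot = 3.066 × 10^-3 mol (1:1 ratio)
n(KHC8H4O4) in the whole flask = 3.066 × 10^-3 × 500.0/50.00 = 0.03066 mol
mass of KHC8H4O4 = 0.03066 × 204.22 = 6.262 g
% KHC8H4O4 = 6.262 / 10.80 × 100 = 57.98 %

57.98 %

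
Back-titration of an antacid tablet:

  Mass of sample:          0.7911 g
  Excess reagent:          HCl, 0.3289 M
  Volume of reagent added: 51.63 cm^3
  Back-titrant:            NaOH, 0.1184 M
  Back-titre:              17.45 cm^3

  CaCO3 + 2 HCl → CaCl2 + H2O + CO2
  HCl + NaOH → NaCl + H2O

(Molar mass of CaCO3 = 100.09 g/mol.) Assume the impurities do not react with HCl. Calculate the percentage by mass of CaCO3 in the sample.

94.35 %

n(HCl) added = 0.05163 × 0.3289 = 0.01698 mol
n(NaOH) used in back-titration = 0.01745 × 0.1184 = 2.066 × 10^-3 mol
n(HCl) left over = 2.066 × 10^-3 mol (1:1 ratio)
n(HCl) consumed by analyte = 0.01698 − 2.066 × 10^-3 = 0.01492 mol
From the 1:2 ratio, n(CaCO3) = 1/2 × 0.01492 = 7.458 × 10^-3 mol
mass of CaCO3 = 7.458 × 10^-3 × 100.09 = 0.7464 g
% CaCO3 = 0.7464 / 0.7911 × 100 = 94.35 %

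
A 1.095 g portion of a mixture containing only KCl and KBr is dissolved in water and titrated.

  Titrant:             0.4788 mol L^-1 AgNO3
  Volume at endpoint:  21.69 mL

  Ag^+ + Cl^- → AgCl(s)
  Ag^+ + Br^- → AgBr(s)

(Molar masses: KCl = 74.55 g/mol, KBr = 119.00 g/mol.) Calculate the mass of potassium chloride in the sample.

0.2362 g

n(AgNO3) = 0.02169 × 0.4788 = 0.01039 mol
Let x = n(KCl), y = n(KBr).
Titrant: 1x + 1y = 0.01039;  mass: 74.55x + 119.00y = 1.095
Solving, x = 3.168 × 10^-3 mol, y = 7.217 × 10^-3 mol
mass of KCl = 3.168 × 10^-3 × 74.55 = 0.2362 g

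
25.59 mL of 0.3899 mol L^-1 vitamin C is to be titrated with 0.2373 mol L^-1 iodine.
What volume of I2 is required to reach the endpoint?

C6H8O6 + I2 → C6H6O6 + 2 HI
n(C6H8O6) = 0.02559 L × 0.3899 mol/L = 9.978 × 10^-3 mol
n(I2) = 9.978 × 10^-3 mol (1:1 stoichiometry)
V(I2) = 9.978 × 10^-3 mol / 0.2373 mol/L = 0.04205 L = 42.05 mL

42.05 mL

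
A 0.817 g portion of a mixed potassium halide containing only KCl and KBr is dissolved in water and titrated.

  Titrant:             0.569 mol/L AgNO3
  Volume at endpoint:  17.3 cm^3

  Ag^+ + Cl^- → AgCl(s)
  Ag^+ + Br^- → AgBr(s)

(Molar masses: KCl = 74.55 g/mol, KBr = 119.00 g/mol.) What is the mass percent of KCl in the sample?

72.8 %

n(AgNO3) = 0.0173 × 0.569 = 9.84 × 10^-3 mol
Let x = n(KCl), y = n(KBr).
Titrant: 1x + 1y = 9.84 × 10^-3;  mass: 74.55x + 119.00y = 0.817
Solving, x = 7.97 × 10^-3 mol, y = 1.87 × 10^-3 mol
mass of KCl = 7.97 × 10^-3 × 74.55 = 0.594 g
% KCl = 0.594 / 0.817 × 100 = 72.8 %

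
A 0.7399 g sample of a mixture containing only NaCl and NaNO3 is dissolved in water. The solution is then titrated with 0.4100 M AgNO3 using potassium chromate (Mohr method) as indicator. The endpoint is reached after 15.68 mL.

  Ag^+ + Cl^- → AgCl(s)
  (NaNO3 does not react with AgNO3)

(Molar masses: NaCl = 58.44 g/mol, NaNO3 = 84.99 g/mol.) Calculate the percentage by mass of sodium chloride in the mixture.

50.78 %

n(AgNO3) = 0.01568 × 0.4100 = 6.429 × 10^-3 mol
Let x = n(NaCl), y = n(NaNO3).
Titrant: 1x = 6.429 × 10^-3;  mass: 58.44x + 84.99y = 0.7399
Solving, x = 6.429 × 10^-3 mol, y = 4.285 × 10^-3 mol
mass of NaCl = 6.429 × 10^-3 × 58.44 = 0.3757 g
% NaCl = 0.3757 / 0.7399 × 100 = 50.78 %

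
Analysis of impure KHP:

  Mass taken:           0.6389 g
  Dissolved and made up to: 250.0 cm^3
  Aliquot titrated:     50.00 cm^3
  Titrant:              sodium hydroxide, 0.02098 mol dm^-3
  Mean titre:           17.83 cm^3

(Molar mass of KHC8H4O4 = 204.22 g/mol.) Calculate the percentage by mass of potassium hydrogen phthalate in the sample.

59.78 %

KHC8H4O4 + NaOH → KNaC8H4O4 + H2O
n(NaOH) per titration = 0.01783 × 0.02098 = 3.741 × 10^-4 mol
n(KHC8H4O4) in each aliquot = 3.741 × 10^-4 mol (1:1 ratio)
n(KHC8H4O4) in the whole flask = 3.741 × 10^-4 × 250.0/50.00 = 1.870 × 10^-3 mol
mass of KHC8H4O4 = 1.870 × 10^-3 × 204.22 = 0.3820 g
% KHC8H4O4 = 0.3820 / 0.6389 × 100 = 59.78 %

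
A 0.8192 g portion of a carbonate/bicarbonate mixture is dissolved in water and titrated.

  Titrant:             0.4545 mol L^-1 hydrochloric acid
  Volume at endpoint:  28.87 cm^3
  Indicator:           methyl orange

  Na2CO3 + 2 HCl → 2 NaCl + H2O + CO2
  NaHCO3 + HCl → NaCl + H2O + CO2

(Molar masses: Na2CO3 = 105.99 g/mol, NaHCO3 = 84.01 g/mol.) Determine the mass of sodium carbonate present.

0.4838 g

n(HCl) = 0.02887 × 0.4545 = 0.01312 mol
Let x = n(Na2CO3), y = n(NaHCO3).
Titrant: 2x + 1y = 0.01312;  mass: 105.99x + 84.01y = 0.8192
Solving, x = 4.564 × 10^-3 mol, y = 3.993 × 10^-3 mol
mass of Na2CO3 = 4.564 × 10^-3 × 105.99 = 0.4838 g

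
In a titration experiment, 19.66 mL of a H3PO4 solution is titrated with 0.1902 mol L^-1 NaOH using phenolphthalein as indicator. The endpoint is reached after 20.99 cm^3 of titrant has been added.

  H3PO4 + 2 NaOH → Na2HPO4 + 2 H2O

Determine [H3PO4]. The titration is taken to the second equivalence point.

0.1015 mol/L

n(NaOH) = 0.02099 L × 0.1902 mol/L = 3.992 × 10^-3 mol
From the 1:2 mole ratio, n(H3PO4) = 1/2 × 3.992 × 10^-3 = 1.996 × 10^-3 mol
[H3PO4] = 1.996 × 10^-3 mol / 0.01966 L = 0.1015 mol/L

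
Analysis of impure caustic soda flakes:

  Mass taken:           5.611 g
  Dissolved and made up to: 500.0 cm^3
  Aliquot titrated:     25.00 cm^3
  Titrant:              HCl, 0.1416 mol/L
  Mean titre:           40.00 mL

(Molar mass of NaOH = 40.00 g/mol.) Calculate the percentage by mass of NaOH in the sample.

80.76 %

NaOH + HCl → NaCl + H2O
n(HCl) per titration = 0.04000 × 0.1416 = 5.664 × 10^-3 mol
n(NaOH) in each aliquot = 5.664 × 10^-3 mol (1:1 ratio)
n(NaOH) in the whole flask = 5.664 × 10^-3 × 500.0/25.00 = 0.1133 mol
mass of NaOH = 0.1133 × 40.00 = 4.531 g
% NaOH = 4.531 / 5.611 × 100 = 80.76 %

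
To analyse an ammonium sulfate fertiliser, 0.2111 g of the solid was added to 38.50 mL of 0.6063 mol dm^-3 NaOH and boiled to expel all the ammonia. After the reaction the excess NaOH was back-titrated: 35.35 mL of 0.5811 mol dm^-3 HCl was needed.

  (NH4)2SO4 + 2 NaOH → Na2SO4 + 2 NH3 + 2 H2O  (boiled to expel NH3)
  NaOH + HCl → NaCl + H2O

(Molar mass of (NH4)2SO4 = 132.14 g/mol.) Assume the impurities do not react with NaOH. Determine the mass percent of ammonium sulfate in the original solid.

n(NaOH) added = 0.03850 × 0.6063 = 0.02334 mol
n(HCl) used in back-titration = 0.03535 × 0.5811 = 0.02054 mol
n(NaOH) left over = 0.02054 mol (1:1 ratio)
n(NaOH) consumed by analyte = 0.02334 − 0.02054 = 2.801 × 10^-3 mol
From the 1:2 ratio, n((NH4)2SO4) = 1/2 × 2.801 × 10^-3 = 1.400 × 10^-3 mol
mass of (NH4)2SO4 = 1.400 × 10^-3 × 132.14 = 0.1850 g
% (NH4)2SO4 = 0.1850 / 0.2111 × 100 = 87.66 %

87.66 %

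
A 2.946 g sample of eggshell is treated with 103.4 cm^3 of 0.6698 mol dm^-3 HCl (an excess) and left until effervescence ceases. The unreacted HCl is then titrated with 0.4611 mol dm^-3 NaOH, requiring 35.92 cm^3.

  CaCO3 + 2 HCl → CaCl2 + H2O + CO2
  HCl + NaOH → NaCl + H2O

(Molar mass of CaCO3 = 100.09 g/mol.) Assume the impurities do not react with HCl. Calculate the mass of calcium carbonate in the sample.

n(HCl) added = 0.1034 × 0.6698 = 0.06926 mol
n(NaOH) used in back-titration = 0.03592 × 0.4611 = 0.01656 mol
n(HCl) left over = 0.01656 mol (1:1 ratio)
n(HCl) consumed by analyte = 0.06926 − 0.01656 = 0.05269 mol
From the 1:2 ratio, n(CaCO3) = 1/2 × 0.05269 = 0.02635 mol
mass of CaCO3 = 0.02635 × 100.09 = 2.637 g

2.637 g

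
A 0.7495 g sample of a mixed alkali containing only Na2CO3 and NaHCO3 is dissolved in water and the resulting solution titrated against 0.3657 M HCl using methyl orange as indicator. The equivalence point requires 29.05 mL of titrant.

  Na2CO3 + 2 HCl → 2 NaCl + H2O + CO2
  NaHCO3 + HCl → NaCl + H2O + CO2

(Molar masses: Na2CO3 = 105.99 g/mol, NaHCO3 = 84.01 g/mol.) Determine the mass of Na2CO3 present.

0.2443 g

n(HCl) = 0.02905 × 0.3657 = 0.01062 mol
Let x = n(Na2CO3), y = n(NaHCO3).
Titrant: 2x + 1y = 0.01062;  mass: 105.99x + 84.01y = 0.7495
Solving, x = 2.305 × 10^-3 mol, y = 6.013 × 10^-3 mol
mass of Na2CO3 = 2.305 × 10^-3 × 105.99 = 0.2443 g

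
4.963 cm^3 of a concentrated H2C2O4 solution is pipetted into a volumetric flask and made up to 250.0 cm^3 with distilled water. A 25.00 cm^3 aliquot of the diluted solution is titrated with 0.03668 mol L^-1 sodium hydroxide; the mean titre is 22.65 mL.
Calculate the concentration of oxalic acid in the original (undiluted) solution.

0.8370 mol/L

H2C2O4 + 2 NaOH → Na2C2O4 + 2 H2O
n(NaOH) = 0.02265 × 0.03668 = 8.308 × 10^-4 mol
From the 1:2 ratio, n(H2C2O4) in the aliquot = 1/2 × 8.308 × 10^-4 = 4.154 × 10^-4 mol
[H2C2O4]_dilute = 4.154 × 10^-4 / 0.02500 = 0.01662 mol/L
Dilution factor = 250.0 / 4.963 = 50.37
[H2C2O4]_stock = 0.01662 × 50.37 = 0.8370 mol/L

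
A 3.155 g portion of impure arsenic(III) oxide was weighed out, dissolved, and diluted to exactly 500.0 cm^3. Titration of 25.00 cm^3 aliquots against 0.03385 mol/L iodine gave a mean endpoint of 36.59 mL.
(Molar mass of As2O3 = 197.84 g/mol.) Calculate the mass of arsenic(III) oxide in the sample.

As2O3 + 2 I2 + 2 H2O → As2O5 + 4 HI
n(I2) per titration = 0.03659 × 0.03385 = 1.239 × 10^-3 mol
From the 1:2 ratio, n(As2O3) in each aliquot = 1/2 × 1.239 × 10^-3 = 6.193 × 10^-4 mol
n(As2O3) in the whole flask = 6.193 × 10^-4 × 500.0/25.00 = 0.01239 mol
mass of As2O3 = 0.01239 × 197.84 = 2.450 g

2.450 g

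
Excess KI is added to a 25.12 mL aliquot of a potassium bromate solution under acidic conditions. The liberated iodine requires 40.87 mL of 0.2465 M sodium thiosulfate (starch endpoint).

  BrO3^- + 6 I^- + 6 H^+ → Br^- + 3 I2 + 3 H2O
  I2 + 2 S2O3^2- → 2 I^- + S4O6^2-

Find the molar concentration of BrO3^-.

n(S2O3^2-) = 0.04087 × 0.2465 = 0.01007 mol
n(I2) = n(S2O3^2-)/2 = 5.037 × 10^-3 mol
From the 1:3 ratio, n(BrO3^-) in the aliquot = 1/3 × 5.037 × 10^-3 = 1.679 × 10^-3 mol
[BrO3^-] = 1.679 × 10^-3 / 0.02512 = 0.06684 mol/L

0.06684 M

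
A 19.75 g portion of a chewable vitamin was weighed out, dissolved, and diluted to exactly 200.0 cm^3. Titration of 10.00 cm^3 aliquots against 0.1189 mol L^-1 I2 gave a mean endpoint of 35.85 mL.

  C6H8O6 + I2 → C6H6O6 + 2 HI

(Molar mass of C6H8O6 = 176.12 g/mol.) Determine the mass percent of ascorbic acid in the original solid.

n(I2) per titration = 0.03585 × 0.1189 = 4.263 × 10^-3 mol
n(C6H8O6) in each aliquot = 4.263 × 10^-3 mol (1:1 ratio)
n(C6H8O6) in the whole flask = 4.263 × 10^-3 × 200.0/10.00 = 0.08525 mol
mass of C6H8O6 = 0.08525 × 176.12 = 15.01 g
% C6H8O6 = 15.01 / 19.75 × 100 = 76.02 %

76.02 %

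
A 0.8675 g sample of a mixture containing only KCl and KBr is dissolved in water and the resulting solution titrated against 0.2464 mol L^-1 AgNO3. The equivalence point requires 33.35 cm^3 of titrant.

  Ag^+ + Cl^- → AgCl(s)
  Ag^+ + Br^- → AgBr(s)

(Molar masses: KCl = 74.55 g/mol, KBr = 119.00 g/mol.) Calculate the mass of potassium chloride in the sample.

n(AgNO3) = 0.03335 × 0.2464 = 8.217 × 10^-3 mol
Let x = n(KCl), y = n(KBr).
Titrant: 1x + 1y = 8.217 × 10^-3;  mass: 74.55x + 119.00y = 0.8675
Solving, x = 2.483 × 10^-3 mol, y = 5.734 × 10^-3 mol
mass of KCl = 2.483 × 10^-3 × 74.55 = 0.1851 g

0.1851 g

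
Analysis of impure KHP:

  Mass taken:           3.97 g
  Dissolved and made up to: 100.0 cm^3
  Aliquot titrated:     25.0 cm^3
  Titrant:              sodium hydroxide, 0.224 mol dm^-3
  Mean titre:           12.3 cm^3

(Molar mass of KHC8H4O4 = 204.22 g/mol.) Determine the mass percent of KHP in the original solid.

KHC8H4O4 + NaOH → KNaC8H4O4 + H2O
n(NaOH) per titration = 0.0123 × 0.224 = 2.76 × 10^-3 mol
n(KHC8H4O4) in each aliquot = 2.76 × 10^-3 mol (1:1 ratio)
n(KHC8H4O4) in the whole flask = 2.76 × 10^-3 × 100.0/25.0 = 0.0110 mol
mass of KHC8H4O4 = 0.0110 × 204.22 = 2.25 g
% KHC8H4O4 = 2.25 / 3.97 × 100 = 56.7 %

56.7 %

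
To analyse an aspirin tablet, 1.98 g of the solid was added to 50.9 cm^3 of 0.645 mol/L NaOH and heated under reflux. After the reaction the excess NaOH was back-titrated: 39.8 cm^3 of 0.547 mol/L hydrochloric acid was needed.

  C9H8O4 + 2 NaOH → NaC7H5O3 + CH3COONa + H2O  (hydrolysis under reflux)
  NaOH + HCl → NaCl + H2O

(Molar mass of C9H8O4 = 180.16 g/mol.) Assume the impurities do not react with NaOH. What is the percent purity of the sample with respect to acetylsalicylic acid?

50.3 %

n(NaOH) added = 0.0509 × 0.645 = 0.0328 mol
n(HCl) used in back-titration = 0.0398 × 0.547 = 0.0218 mol
n(NaOH) left over = 0.0218 mol (1:1 ratio)
n(NaOH) consumed by analyte = 0.0328 − 0.0218 = 0.0111 mol
From the 1:2 ratio, n(C9H8O4) = 1/2 × 0.0111 = 5.53 × 10^-3 mol
mass of C9H8O4 = 5.53 × 10^-3 × 180.16 = 0.996 g
% C9H8O4 = 0.996 / 1.98 × 100 = 50.3 %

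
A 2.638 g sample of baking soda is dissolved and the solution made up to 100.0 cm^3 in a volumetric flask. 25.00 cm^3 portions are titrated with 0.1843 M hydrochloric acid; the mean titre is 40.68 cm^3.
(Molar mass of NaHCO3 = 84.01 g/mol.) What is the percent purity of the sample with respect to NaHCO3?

95.50 %

NaHCO3 + HCl → NaCl + H2O + CO2
n(HCl) per titration = 0.04068 × 0.1843 = 7.497 × 10^-3 mol
n(NaHCO3) in each aliquot = 7.497 × 10^-3 mol (1:1 ratio)
n(NaHCO3) in the whole flask = 7.497 × 10^-3 × 100.0/25.00 = 0.02999 mol
mass of NaHCO3 = 0.02999 × 84.01 = 2.519 g
% NaHCO3 = 2.519 / 2.638 × 100 = 95.50 %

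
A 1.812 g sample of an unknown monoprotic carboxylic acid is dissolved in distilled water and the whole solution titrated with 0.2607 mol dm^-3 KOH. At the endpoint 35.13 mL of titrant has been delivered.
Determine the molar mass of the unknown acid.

n(KOH) = 0.03513 L × 0.2607 mol/L = 9.158 × 10^-3 mol
n(HA) = 9.158 × 10^-3 mol (1:1 ratio)
M = m / n = 1.812 g / 9.158 × 10^-3 mol = 197.9 g/mol

197.9 g/mol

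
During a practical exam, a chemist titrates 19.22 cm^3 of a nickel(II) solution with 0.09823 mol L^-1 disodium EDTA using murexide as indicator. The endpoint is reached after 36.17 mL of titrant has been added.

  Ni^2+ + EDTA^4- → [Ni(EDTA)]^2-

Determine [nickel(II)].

0.1849 mol/L

n(EDTA) = 0.03617 L × 0.09823 mol/L = 3.553 × 10^-3 mol
n(Ni2+) = 3.553 × 10^-3 mol (1:1 mole ratio)
[Ni2+] = 3.553 × 10^-3 mol / 0.01922 L = 0.1849 mol/L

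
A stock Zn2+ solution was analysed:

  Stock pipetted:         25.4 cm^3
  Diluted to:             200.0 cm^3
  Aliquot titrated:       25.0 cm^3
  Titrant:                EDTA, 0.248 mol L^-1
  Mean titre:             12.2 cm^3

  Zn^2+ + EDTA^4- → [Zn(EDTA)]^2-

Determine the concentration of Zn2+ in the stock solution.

n(EDTA) = 0.0122 × 0.248 = 3.03 × 10^-3 mol
n(Zn2+) in the aliquot = 3.03 × 10^-3 mol (1:1 ratio)
[Zn2+]_dilute = 3.03 × 10^-3 / 0.0250 = 0.121 mol/L
Dilution factor = 200.0 / 25.4 = 7.874
[Zn2+]_stock = 0.121 × 7.874 = 0.953 mol/L

0.953 mol/L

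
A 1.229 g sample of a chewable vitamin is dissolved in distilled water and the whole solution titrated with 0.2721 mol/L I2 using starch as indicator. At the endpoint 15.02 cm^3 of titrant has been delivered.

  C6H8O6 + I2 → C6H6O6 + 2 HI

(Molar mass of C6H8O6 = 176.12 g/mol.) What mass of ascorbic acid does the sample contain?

0.7198 g

n(I2) = 0.01502 L × 0.2721 mol/L = 4.087 × 10^-3 mol
n(C6H8O6) = 4.087 × 10^-3 mol (1:1 ratio)
mass of C6H8O6 = 4.087 × 10^-3 × 176.12 g/mol = 0.7198 g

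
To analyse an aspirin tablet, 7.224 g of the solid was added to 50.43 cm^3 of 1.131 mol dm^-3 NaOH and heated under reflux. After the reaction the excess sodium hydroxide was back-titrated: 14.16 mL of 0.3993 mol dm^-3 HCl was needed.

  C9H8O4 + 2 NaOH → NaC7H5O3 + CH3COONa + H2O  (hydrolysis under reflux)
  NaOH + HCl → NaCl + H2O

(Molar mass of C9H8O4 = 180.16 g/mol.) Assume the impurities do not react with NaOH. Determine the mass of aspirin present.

n(NaOH) added = 0.05043 × 1.131 = 0.05704 mol
n(HCl) used in back-titration = 0.01416 × 0.3993 = 5.654 × 10^-3 mol
n(NaOH) left over = 5.654 × 10^-3 mol (1:1 ratio)
n(NaOH) consumed by analyte = 0.05704 − 5.654 × 10^-3 = 0.05138 mol
From the 1:2 ratio, n(C9H8O4) = 1/2 × 0.05138 = 0.02569 mol
mass of C9H8O4 = 0.02569 × 180.16 = 4.629 g

4.629 g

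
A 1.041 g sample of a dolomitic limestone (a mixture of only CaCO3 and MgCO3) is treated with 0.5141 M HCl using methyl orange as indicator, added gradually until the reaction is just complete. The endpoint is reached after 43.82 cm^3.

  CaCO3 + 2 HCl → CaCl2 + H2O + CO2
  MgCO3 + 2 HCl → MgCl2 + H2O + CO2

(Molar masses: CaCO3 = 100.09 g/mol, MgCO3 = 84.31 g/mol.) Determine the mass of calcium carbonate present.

n(HCl) = 0.04382 × 0.5141 = 0.02253 mol
Let x = n(CaCO3), y = n(MgCO3).
Titrant: 2x + 2y = 0.02253;  mass: 100.09x + 84.31y = 1.041
Solving, x = 5.788 × 10^-3 mol, y = 5.476 × 10^-3 mol
mass of CaCO3 = 5.788 × 10^-3 × 100.09 = 0.5793 g

0.5793 g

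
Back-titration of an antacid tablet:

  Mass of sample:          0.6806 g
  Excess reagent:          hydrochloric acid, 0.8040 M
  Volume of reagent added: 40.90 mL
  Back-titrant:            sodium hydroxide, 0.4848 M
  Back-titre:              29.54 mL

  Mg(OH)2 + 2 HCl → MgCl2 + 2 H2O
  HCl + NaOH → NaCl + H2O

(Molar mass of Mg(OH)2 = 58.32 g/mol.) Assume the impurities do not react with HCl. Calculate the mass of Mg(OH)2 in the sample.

0.5413 g

n(HCl) added = 0.04090 × 0.8040 = 0.03288 mol
n(NaOH) used in back-titration = 0.02954 × 0.4848 = 0.01432 mol
n(HCl) left over = 0.01432 mol (1:1 ratio)
n(HCl) consumed by analyte = 0.03288 − 0.01432 = 0.01856 mol
From the 1:2 ratio, n(Mg(OH)2) = 1/2 × 0.01856 = 9.281 × 10^-3 mol
mass of Mg(OH)2 = 9.281 × 10^-3 × 58.32 = 0.5413 g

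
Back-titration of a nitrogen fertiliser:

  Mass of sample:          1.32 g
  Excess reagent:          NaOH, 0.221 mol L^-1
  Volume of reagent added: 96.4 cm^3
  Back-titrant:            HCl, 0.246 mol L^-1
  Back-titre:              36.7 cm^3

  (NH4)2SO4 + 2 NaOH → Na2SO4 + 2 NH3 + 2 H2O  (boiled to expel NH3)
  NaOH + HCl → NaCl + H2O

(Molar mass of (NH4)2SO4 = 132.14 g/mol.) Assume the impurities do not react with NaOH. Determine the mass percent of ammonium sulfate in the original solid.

61.4 %

n(NaOH) added = 0.0964 × 0.221 = 0.0213 mol
n(HCl) used in back-titration = 0.0367 × 0.246 = 9.03 × 10^-3 mol
n(NaOH) left over = 9.03 × 10^-3 mol (1:1 ratio)
n(NaOH) consumed by analyte = 0.0213 − 9.03 × 10^-3 = 0.0123 mol
From the 1:2 ratio, n((NH4)2SO4) = 1/2 × 0.0123 = 6.14 × 10^-3 mol
mass of (NH4)2SO4 = 6.14 × 10^-3 × 132.14 = 0.811 g
% (NH4)2SO4 = 0.811 / 1.32 × 100 = 61.4 %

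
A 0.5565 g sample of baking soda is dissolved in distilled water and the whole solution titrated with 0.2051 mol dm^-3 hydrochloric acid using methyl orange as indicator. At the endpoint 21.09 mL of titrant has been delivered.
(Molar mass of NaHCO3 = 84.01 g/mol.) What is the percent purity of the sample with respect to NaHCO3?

65.30 %

NaHCO3 + HCl → NaCl + H2O + CO2
n(HCl) = 0.02109 L × 0.2051 mol/L = 4.326 × 10^-3 mol
n(NaHCO3) = 4.326 × 10^-3 mol (1:1 ratio)
mass of NaHCO3 = 4.326 × 10^-3 × 84.01 g/mol = 0.3634 g
% NaHCO3 = 0.3634 / 0.5565 × 100 = 65.30 %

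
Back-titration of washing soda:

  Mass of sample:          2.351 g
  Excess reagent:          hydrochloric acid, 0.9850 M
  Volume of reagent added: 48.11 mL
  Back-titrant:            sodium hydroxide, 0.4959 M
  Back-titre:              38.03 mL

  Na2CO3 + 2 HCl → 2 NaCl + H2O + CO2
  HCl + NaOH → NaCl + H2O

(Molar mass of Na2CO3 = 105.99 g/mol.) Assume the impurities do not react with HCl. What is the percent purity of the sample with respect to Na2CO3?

64.31 %

n(HCl) added = 0.04811 × 0.9850 = 0.04739 mol
n(NaOH) used in back-titration = 0.03803 × 0.4959 = 0.01886 mol
n(HCl) left over = 0.01886 mol (1:1 ratio)
n(HCl) consumed by analyte = 0.04739 − 0.01886 = 0.02853 mol
From the 1:2 ratio, n(Na2CO3) = 1/2 × 0.02853 = 0.01426 mol
mass of Na2CO3 = 0.01426 × 105.99 = 1.512 g
% Na2CO3 = 1.512 / 2.351 × 100 = 64.31 %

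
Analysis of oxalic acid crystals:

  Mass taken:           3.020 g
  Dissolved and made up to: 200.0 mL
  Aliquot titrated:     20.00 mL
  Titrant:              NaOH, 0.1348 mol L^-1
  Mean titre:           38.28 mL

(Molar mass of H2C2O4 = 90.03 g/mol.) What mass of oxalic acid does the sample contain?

2.323 g

H2C2O4 + 2 NaOH → Na2C2O4 + 2 H2O
n(NaOH) per titration = 0.03828 × 0.1348 = 5.160 × 10^-3 mol
From the 1:2 ratio, n(H2C2O4) in each aliquot = 1/2 × 5.160 × 10^-3 = 2.580 × 10^-3 mol
n(H2C2O4) in the whole flask = 2.580 × 10^-3 × 200.0/20.00 = 0.02580 mol
mass of H2C2O4 = 0.02580 × 90.03 = 2.323 g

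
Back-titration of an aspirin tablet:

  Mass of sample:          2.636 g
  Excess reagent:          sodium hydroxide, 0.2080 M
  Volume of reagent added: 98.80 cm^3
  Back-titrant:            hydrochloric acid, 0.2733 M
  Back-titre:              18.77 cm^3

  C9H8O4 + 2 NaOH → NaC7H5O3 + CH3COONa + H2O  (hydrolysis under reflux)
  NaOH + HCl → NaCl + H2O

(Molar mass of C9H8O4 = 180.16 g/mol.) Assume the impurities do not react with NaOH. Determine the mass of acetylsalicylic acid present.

n(NaOH) added = 0.09880 × 0.2080 = 0.02055 mol
n(HCl) used in back-titration = 0.01877 × 0.2733 = 5.130 × 10^-3 mol
n(NaOH) left over = 5.130 × 10^-3 mol (1:1 ratio)
n(NaOH) consumed by analyte = 0.02055 − 5.130 × 10^-3 = 0.01542 mol
From the 1:2 ratio, n(C9H8O4) = 1/2 × 0.01542 = 7.710 × 10^-3 mol
mass of C9H8O4 = 7.710 × 10^-3 × 180.16 = 1.389 g

1.389 g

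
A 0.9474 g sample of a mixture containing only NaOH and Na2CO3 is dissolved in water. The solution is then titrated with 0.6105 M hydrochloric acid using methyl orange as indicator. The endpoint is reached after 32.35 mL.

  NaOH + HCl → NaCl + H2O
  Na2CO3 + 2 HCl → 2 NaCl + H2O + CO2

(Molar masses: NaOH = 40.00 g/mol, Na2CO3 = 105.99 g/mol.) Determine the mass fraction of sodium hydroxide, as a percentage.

32.24 %

n(HCl) = 0.03235 × 0.6105 = 0.01975 mol
Let x = n(NaOH), y = n(Na2CO3).
Titrant: 1x + 2y = 0.01975;  mass: 40.00x + 105.99y = 0.9474
Solving, x = 7.636 × 10^-3 mol, y = 6.057 × 10^-3 mol
mass of NaOH = 7.636 × 10^-3 × 40.00 = 0.3055 g
% NaOH = 0.3055 / 0.9474 × 100 = 32.24 %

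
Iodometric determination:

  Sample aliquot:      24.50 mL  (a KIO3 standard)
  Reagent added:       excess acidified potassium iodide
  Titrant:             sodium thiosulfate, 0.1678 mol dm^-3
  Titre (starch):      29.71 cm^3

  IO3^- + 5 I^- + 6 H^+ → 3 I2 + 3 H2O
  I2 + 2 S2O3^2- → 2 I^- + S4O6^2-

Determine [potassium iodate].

0.03391 mol/L

n(S2O3^2-) = 0.02971 × 0.1678 = 4.985 × 10^-3 mol
n(I2) = n(S2O3^2-)/2 = 2.493 × 10^-3 mol
From the 1:3 ratio, n(IO3^-) in the aliquot = 1/3 × 2.493 × 10^-3 = 8.309 × 10^-4 mol
[IO3^-] = 8.309 × 10^-4 / 0.02450 = 0.03391 mol/L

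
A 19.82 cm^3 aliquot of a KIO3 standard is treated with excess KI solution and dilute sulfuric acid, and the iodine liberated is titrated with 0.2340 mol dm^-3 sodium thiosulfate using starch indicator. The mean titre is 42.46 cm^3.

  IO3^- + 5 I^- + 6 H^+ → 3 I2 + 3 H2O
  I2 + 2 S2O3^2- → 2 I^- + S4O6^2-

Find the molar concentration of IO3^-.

0.08355 mol/L

n(S2O3^2-) = 0.04246 × 0.2340 = 9.936 × 10^-3 mol
n(I2) = n(S2O3^2-)/2 = 4.968 × 10^-3 mol
From the 1:3 ratio, n(IO3^-) in the aliquot = 1/3 × 4.968 × 10^-3 = 1.656 × 10^-3 mol
[IO3^-] = 1.656 × 10^-3 / 0.01982 = 0.08355 mol/L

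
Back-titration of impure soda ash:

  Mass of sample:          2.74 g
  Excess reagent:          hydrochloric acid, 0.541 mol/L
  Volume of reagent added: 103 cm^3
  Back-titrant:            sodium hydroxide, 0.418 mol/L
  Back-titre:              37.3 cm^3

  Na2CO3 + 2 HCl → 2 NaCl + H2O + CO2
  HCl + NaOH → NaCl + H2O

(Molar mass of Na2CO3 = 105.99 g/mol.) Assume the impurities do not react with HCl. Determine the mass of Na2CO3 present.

n(HCl) added = 0.103 × 0.541 = 0.0557 mol
n(NaOH) used in back-titration = 0.0373 × 0.418 = 0.0156 mol
n(HCl) left over = 0.0156 mol (1:1 ratio)
n(HCl) consumed by analyte = 0.0557 − 0.0156 = 0.0401 mol
From the 1:2 ratio, n(Na2CO3) = 1/2 × 0.0401 = 0.0201 mol
mass of Na2CO3 = 0.0201 × 105.99 = 2.13 g

2.13 g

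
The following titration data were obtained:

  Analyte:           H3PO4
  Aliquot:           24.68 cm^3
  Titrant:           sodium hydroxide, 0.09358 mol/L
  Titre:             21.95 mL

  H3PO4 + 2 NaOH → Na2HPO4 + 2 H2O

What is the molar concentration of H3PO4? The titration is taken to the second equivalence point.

0.04161 mol/L

n(NaOH) = 0.02195 L × 0.09358 mol/L = 2.054 × 10^-3 mol
From the 1:2 mole ratio, n(H3PO4) = 1/2 × 2.054 × 10^-3 = 1.027 × 10^-3 mol
[H3PO4] = 1.027 × 10^-3 mol / 0.02468 L = 0.04161 mol/L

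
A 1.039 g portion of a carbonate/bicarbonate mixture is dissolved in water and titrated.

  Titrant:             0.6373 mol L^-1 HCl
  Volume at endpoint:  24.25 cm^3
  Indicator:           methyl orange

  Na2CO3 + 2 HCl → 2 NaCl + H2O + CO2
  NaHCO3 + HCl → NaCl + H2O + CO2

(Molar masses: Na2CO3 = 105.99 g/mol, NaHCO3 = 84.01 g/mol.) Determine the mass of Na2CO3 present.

0.4431 g

n(HCl) = 0.02425 × 0.6373 = 0.01545 mol
Let x = n(Na2CO3), y = n(NaHCO3).
Titrant: 2x + 1y = 0.01545;  mass: 105.99x + 84.01y = 1.039
Solving, x = 4.181 × 10^-3 mol, y = 7.093 × 10^-3 mol
mass of Na2CO3 = 4.181 × 10^-3 × 105.99 = 0.4431 g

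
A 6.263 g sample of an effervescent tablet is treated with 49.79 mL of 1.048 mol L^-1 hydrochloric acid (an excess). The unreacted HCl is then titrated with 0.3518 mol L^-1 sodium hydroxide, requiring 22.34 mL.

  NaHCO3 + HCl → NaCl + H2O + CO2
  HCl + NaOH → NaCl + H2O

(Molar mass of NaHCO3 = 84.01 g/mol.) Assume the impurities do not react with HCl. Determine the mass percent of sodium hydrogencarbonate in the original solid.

n(HCl) added = 0.04979 × 1.048 = 0.05218 mol
n(NaOH) used in back-titration = 0.02234 × 0.3518 = 7.859 × 10^-3 mol
n(HCl) left over = 7.859 × 10^-3 mol (1:1 ratio)
n(HCl) consumed by analyte = 0.05218 − 7.859 × 10^-3 = 0.04432 mol
n(NaHCO3) = 0.04432 mol (1:1 ratio)
mass of NaHCO3 = 0.04432 × 84.01 = 3.723 g
% NaHCO3 = 3.723 / 6.263 × 100 = 59.45 %

59.45 %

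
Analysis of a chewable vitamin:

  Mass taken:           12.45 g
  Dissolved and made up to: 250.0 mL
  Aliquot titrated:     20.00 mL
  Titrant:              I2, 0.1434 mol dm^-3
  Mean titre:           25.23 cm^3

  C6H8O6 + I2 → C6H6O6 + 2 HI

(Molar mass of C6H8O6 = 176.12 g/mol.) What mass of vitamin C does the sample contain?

n(I2) per titration = 0.02523 × 0.1434 = 3.618 × 10^-3 mol
n(C6H8O6) in each aliquot = 3.618 × 10^-3 mol (1:1 ratio)
n(C6H8O6) in the whole flask = 3.618 × 10^-3 × 250.0/20.00 = 0.04522 mol
mass of C6H8O6 = 0.04522 × 176.12 = 7.965 g

7.965 g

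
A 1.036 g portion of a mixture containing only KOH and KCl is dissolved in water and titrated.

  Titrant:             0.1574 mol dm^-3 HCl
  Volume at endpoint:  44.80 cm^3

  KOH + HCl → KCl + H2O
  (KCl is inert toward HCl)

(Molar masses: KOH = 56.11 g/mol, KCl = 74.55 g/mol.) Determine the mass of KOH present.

n(HCl) = 0.04480 × 0.1574 = 7.052 × 10^-3 mol
Let x = n(KOH), y = n(KCl).
Titrant: 1x = 7.052 × 10^-3;  mass: 56.11x + 74.55y = 1.036
Solving, x = 7.052 × 10^-3 mol, y = 8.589 × 10^-3 mol
mass of KOH = 7.052 × 10^-3 × 56.11 = 0.3957 g

0.3957 g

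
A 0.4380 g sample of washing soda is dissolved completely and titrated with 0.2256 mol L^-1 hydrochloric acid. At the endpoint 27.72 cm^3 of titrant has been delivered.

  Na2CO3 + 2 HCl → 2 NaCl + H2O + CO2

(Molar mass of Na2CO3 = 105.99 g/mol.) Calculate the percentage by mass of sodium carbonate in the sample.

n(HCl) = 0.02772 L × 0.2256 mol/L = 6.254 × 10^-3 mol
From the 1:2 ratio, n(Na2CO3) = 1/2 × 6.254 × 10^-3 = 3.127 × 10^-3 mol
mass of Na2CO3 = 3.127 × 10^-3 × 105.99 g/mol = 0.3314 g
% Na2CO3 = 0.3314 / 0.4380 × 100 = 75.66 %

75.66 %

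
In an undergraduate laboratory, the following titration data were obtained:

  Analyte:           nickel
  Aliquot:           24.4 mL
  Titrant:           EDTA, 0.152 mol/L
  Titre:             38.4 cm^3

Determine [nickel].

0.239 mol/L

Ni^2+ + EDTA^4- → [Ni(EDTA)]^2-
n(EDTA) = 0.0384 L × 0.152 mol/L = 5.84 × 10^-3 mol
n(Ni2+) = 5.84 × 10^-3 mol (1:1 mole ratio)
[Ni2+] = 5.84 × 10^-3 mol / 0.0244 L = 0.239 mol/L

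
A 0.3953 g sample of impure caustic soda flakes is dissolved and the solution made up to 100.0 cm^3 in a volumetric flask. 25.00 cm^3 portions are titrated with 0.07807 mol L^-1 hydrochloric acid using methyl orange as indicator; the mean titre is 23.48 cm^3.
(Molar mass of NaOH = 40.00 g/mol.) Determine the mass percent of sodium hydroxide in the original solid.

74.20 %

NaOH + HCl → NaCl + H2O
n(HCl) per titration = 0.02348 × 0.07807 = 1.833 × 10^-3 mol
n(NaOH) in each aliquot = 1.833 × 10^-3 mol (1:1 ratio)
n(NaOH) in the whole flask = 1.833 × 10^-3 × 100.0/25.00 = 7.332 × 10^-3 mol
mass of NaOH = 7.332 × 10^-3 × 40.00 = 0.2933 g
% NaOH = 0.2933 / 0.3953 × 100 = 74.20 %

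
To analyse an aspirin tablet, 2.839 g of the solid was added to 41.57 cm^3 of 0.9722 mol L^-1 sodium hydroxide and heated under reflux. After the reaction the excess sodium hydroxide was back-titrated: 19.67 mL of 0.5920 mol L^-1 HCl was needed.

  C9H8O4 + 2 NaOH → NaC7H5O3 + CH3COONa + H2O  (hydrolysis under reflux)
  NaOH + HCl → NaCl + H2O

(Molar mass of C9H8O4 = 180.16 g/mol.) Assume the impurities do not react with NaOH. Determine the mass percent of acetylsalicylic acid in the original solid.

n(NaOH) added = 0.04157 × 0.9722 = 0.04041 mol
n(HCl) used in back-titration = 0.01967 × 0.5920 = 0.01164 mol
n(NaOH) left over = 0.01164 mol (1:1 ratio)
n(NaOH) consumed by analyte = 0.04041 − 0.01164 = 0.02877 mol
From the 1:2 ratio, n(C9H8O4) = 1/2 × 0.02877 = 0.01438 mol
mass of C9H8O4 = 0.01438 × 180.16 = 2.592 g
% C9H8O4 = 2.592 / 2.839 × 100 = 91.28 %

91.28 %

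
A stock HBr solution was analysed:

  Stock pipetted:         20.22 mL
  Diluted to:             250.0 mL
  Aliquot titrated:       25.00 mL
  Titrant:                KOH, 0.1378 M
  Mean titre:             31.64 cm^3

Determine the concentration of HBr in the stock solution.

HBr + KOH → KBr + H2O
n(KOH) = 0.03164 × 0.1378 = 4.360 × 10^-3 mol
n(HBr) in the aliquot = 4.360 × 10^-3 mol (1:1 ratio)
[HBr]_dilute = 4.360 × 10^-3 / 0.02500 = 0.1744 mol/L
Dilution factor = 250.0 / 20.22 = 12.36
[HBr]_stock = 0.1744 × 12.36 = 2.156 mol/L

2.156 M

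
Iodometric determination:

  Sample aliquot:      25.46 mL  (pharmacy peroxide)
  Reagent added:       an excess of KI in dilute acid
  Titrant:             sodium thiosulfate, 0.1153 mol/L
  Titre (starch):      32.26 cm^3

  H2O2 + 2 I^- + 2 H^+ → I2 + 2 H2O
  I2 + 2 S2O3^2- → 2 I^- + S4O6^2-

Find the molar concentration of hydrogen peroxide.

0.07305 mol/L

n(S2O3^2-) = 0.03226 × 0.1153 = 3.720 × 10^-3 mol
n(I2) = n(S2O3^2-)/2 = 1.860 × 10^-3 mol
n(H2O2) in the aliquot = 1.860 × 10^-3 mol (1:1 ratio)
[H2O2] = 1.860 × 10^-3 / 0.02546 = 0.07305 mol/L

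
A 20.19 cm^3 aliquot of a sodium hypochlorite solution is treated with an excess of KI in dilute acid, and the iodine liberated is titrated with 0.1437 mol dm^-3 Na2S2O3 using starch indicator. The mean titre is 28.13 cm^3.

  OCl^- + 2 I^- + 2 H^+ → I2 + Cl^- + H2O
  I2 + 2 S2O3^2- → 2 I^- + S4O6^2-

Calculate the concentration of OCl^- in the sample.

n(S2O3^2-) = 0.02813 × 0.1437 = 4.042 × 10^-3 mol
n(I2) = n(S2O3^2-)/2 = 2.021 × 10^-3 mol
n(OCl^-) in the aliquot = 2.021 × 10^-3 mol (1:1 ratio)
[OCl^-] = 2.021 × 10^-3 / 0.02019 = 0.1001 mol/L

0.1001 mol/L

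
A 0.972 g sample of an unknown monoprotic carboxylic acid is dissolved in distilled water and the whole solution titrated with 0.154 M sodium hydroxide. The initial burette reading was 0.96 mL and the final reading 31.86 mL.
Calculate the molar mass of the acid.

n(NaOH) = 0.0309 L × 0.154 mol/L = 4.76 × 10^-3 mol
n(HA) = 4.76 × 10^-3 mol (1:1 ratio)
M = m / n = 0.972 g / 4.76 × 10^-3 mol = 204 g/mol

204 g/mol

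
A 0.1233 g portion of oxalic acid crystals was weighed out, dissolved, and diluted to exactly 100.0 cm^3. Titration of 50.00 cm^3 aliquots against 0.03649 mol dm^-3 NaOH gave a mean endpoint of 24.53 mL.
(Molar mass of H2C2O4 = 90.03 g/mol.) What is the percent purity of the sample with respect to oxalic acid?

65.36 %

H2C2O4 + 2 NaOH → Na2C2O4 + 2 H2O
n(NaOH) per titration = 0.02453 × 0.03649 = 8.951 × 10^-4 mol
From the 1:2 ratio, n(H2C2O4) in each aliquot = 1/2 × 8.951 × 10^-4 = 4.475 × 10^-4 mol
n(H2C2O4) in the whole flask = 4.475 × 10^-4 × 100.0/50.00 = 8.951 × 10^-4 mol
mass of H2C2O4 = 8.951 × 10^-4 × 90.03 = 0.08059 g
% H2C2O4 = 0.08059 / 0.1233 × 100 = 65.36 %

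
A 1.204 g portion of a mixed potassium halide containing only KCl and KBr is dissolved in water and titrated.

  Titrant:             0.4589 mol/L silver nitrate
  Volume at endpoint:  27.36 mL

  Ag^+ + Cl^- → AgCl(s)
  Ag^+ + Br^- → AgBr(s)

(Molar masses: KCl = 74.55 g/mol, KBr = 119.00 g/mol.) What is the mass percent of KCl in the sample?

40.41 %

n(AgNO3) = 0.02736 × 0.4589 = 0.01256 mol
Let x = n(KCl), y = n(KBr).
Titrant: 1x + 1y = 0.01256;  mass: 74.55x + 119.00y = 1.204
Solving, x = 6.527 × 10^-3 mol, y = 6.029 × 10^-3 mol
mass of KCl = 6.527 × 10^-3 × 74.55 = 0.4866 g
% KCl = 0.4866 / 1.204 × 100 = 40.41 %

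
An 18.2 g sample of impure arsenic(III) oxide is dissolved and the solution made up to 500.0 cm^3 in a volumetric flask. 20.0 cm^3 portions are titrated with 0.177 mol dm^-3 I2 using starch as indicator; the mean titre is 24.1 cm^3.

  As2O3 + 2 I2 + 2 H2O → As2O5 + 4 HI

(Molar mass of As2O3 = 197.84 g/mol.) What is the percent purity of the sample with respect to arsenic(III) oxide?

58.0 %

n(I2) per titration = 0.0241 × 0.177 = 4.27 × 10^-3 mol
From the 1:2 ratio, n(As2O3) in each aliquot = 1/2 × 4.27 × 10^-3 = 2.13 × 10^-3 mol
n(As2O3) in the whole flask = 2.13 × 10^-3 × 500.0/20.0 = 0.0533 mol
mass of As2O3 = 0.0533 × 197.84 = 10.5 g
% As2O3 = 10.5 / 18.2 × 100 = 58.0 %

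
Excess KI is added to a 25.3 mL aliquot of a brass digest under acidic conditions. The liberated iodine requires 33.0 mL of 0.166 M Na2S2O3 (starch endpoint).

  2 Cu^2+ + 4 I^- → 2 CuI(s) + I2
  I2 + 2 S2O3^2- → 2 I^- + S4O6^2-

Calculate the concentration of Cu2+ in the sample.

n(S2O3^2-) = 0.0330 × 0.166 = 5.48 × 10^-3 mol
n(I2) = n(S2O3^2-)/2 = 2.74 × 10^-3 mol
From the 2:1 ratio, n(Cu2+) in the aliquot = 2/1 × 2.74 × 10^-3 = 5.48 × 10^-3 mol
[Cu2+] = 5.48 × 10^-3 / 0.0253 = 0.217 mol/L

0.217 M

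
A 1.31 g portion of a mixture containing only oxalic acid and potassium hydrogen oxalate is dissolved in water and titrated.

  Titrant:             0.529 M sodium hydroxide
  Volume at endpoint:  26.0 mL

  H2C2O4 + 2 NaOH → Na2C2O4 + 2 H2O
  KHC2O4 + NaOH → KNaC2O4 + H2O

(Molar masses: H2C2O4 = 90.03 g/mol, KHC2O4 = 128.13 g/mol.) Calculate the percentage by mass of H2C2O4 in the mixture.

18.7 %

n(NaOH) = 0.0260 × 0.529 = 0.0138 mol
Let x = n(H2C2O4), y = n(KHC2O4).
Titrant: 2x + 1y = 0.0138;  mass: 90.03x + 128.13y = 1.31
Solving, x = 2.72 × 10^-3 mol, y = 8.31 × 10^-3 mol
mass of H2C2O4 = 2.72 × 10^-3 × 90.03 = 0.245 g
% H2C2O4 = 0.245 / 1.31 × 100 = 18.7 %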